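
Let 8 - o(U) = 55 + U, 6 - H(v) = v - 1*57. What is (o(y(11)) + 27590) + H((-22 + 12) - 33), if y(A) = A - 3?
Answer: 27641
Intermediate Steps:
y(A) = -3 + A
H(v) = 63 - v (H(v) = 6 - (v - 1*57) = 6 - (v - 57) = 6 - (-57 + v) = 6 + (57 - v) = 63 - v)
o(U) = -47 - U (o(U) = 8 - (55 + U) = 8 + (-55 - U) = -47 - U)
(o(y(11)) + 27590) + H((-22 + 12) - 33) = ((-47 - (-3 + 11)) + 27590) + (63 - ((-22 + 12) - 33)) = ((-47 - 1*8) + 27590) + (63 - (-10 - 33)) = ((-47 - 8) + 27590) + (63 - 1*(-43)) = (-55 + 27590) + (63 + 43) = 27535 + 106 = 27641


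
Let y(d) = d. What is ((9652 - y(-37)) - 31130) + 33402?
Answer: 11961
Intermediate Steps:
((9652 - y(-37)) - 31130) + 33402 = ((9652 - 1*(-37)) - 31130) + 33402 = ((9652 + 37) - 31130) + 33402 = (9689 - 31130) + 33402 = -21441 + 33402 = 11961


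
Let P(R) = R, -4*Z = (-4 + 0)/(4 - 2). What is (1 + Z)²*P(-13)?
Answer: -117/4 ≈ -29.250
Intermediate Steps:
Z = ½ (Z = -(-4 + 0)/(4*(4 - 2)) = -(-1)/2 = -¼*(-2) = ½ ≈ 0.50000)
(1 + Z)²*P(-13) = (1 + ½)²*(-13) = (3/2)²*(-13) = (9/4)*(-13) = -117/4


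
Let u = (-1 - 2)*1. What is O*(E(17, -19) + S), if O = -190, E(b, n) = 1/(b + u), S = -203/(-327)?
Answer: -301055/2289 ≈ -131.52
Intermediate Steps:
S = 203/327 (S = -203*(-1/327) = 203/327 ≈ 0.62080)
u = -3 (u = -3*1 = -3)
E(b, n) = 1/(-3 + b) (E(b, n) = 1/(b - 3) = 1/(-3 + b))
O*(E(17, -19) + S) = -190*(1/(-3 + 17) + 203/327) = -190*(1/14 + 203/327) = -190*3169/4578 = -301055/2289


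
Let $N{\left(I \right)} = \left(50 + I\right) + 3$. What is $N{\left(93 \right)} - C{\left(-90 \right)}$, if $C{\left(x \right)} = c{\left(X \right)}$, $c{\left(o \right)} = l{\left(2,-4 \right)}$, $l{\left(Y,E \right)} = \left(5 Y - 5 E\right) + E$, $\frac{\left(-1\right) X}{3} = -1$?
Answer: $120$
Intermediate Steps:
$X = 3$ ($X = \left(-3\right) \left(-1\right) = 3$)
$l{\left(Y,E \right)} = - 4 E + 5 Y$ ($l{\left(Y,E \right)} = \left(- 5 E + 5 Y\right) + E = - 4 E + 5 Y$)
$c{\left(o \right)} = 26$ ($c{\left(o \right)} = \left(-4\right) \left(-4\right) + 5 \cdot 2 = 16 + 10 = 26$)
$C{\left(x \right)} = 26$
$N{\left(I \right)} = 53 + I$
$N{\left(93 \right)} - C{\left(-90 \right)} = \left(53 + 93\right) - 26 = 146 - 26 = 120$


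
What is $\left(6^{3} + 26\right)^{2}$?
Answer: $58564$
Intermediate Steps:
$\left(6^{3} + 26\right)^{2} = \left(216 + 26\right)^{2} = 242^{2} = 58564$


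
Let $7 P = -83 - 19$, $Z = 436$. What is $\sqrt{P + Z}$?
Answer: $\frac{5 \sqrt{826}}{7} \approx 20.529$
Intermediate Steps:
$P = - \frac{102}{7}$ ($P = \frac{-83 - 19}{7} = \frac{1}{7} \left(-102\right) = - \frac{102}{7} \approx -14.571$)
$\sqrt{P + Z} = \sqrt{- \frac{102}{7} + 436} = \sqrt{\frac{2950}{7}} = \frac{5 \sqrt{826}}{7}$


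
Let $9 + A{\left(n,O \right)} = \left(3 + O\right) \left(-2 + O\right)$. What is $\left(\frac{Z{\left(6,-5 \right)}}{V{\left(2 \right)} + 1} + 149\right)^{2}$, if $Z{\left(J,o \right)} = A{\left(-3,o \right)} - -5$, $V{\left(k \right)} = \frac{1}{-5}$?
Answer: $\frac{104329}{4} \approx 26082.0$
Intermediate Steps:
$V{\left(k \right)} = - \frac{1}{5}$
$A{\left(n,O \right)} = -9 + \left(-2 + O\right) \left(3 + O\right)$ ($A{\left(n,O \right)} = -9 + \left(3 + O\right) \left(-2 + O\right) = -9 + \left(-2 + O\right) \left(3 + O\right)$)
$Z{\left(J,o \right)} = -10 + o + o^{2}$ ($Z{\left(J,o \right)} = \left(-15 + o + o^{2}\right) - -5 = \left(-15 + o + o^{2}\right) + 5 = -10 + o + o^{2}$)
$\left(\frac{Z{\left(6,-5 \right)}}{V{\left(2 \right)} + 1} + 149\right)^{2} = \left(\frac{-10 - 5 + \left(-5\right)^{2}}{- \frac{1}{5} + 1} + 149\right)^{2} = \left(\frac{-10 - 5 + 25}{\frac{4}{5}} + 149\right)^{2} = \left(\frac{5}{4} \cdot 10 + 149\right)^{2} = \left(\frac{25}{2} + 149\right)^{2} = \left(\frac{323}{2}\right)^{2} = \frac{104329}{4}$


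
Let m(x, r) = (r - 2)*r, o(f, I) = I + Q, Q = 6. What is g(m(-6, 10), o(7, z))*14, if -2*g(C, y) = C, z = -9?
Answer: -560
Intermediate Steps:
o(f, I) = 6 + I (o(f, I) = I + 6 = 6 + I)
m(x, r) = r*(-2 + r) (m(x, r) = (-2 + r)*r = r*(-2 + r))
g(C, y) = -C/2
g(m(-6, 10), o(7, z))*14 = -5*(-2 + 10)*14 = -5*8*14 = -1/2*80*14 = -40*14 = -560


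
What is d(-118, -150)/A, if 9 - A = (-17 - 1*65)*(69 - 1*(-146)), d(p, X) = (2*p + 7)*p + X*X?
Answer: 49522/17639 ≈ 2.8075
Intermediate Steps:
d(p, X) = X**2 + p*(7 + 2*p) (d(p, X) = (7 + 2*p)*p + X**2 = p*(7 + 2*p) + X**2 = X**2 + p*(7 + 2*p))
A = 17639 (A = 9 - (-17 - 1*65)*(69 - 1*(-146)) = 9 - (-17 - 65)*(69 + 146) = 9 - (-82)*215 = 9 - 1*(-17630) = 9 + 17630 = 17639)
d(-118, -150)/A = ((-150)**2 + 2*(-118)**2 + 7*(-118))/17639 = (22500 + 2*13924 - 826)*(1/17639) = (22500 + 27848 - 826)*(1/17639) = 49522*(1/17639) = 49522/17639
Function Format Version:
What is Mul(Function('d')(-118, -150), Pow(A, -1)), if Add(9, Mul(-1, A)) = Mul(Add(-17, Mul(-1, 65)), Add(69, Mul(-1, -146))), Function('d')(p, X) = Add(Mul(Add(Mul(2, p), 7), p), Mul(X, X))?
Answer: Rational(49522, 17639) ≈ 2.8075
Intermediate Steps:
Function('d')(p, X) = Add(Pow(X, 2), Mul(p, Add(7, Mul(2, p)))) (Function('d')(p, X) = Add(Mul(Add(7, Mul(2, p)), p), Pow(X, 2)) = Add(Mul(p, Add(7, Mul(2, p))), Pow(X, 2)) = Add(Pow(X, 2), Mul(p, Add(7, Mul(2, p)))))
A = 17639 (A = Add(9, Mul(-1, Mul(Add(-17, Mul(-1, 65)), Add(69, Mul(-1, -146))))) = Add(9, Mul(-1, Mul(Add(-17, -65), Add(69, 146)))) = Add(9, Mul(-1, Mul(-82, 215))) = Add(9, Mul(-1, -17630)) = Add(9, 17630) = 17639)
Mul(Function('d')(-118, -150), Pow(A, -1)) = Mul(Add(Pow(-150, 2), Mul(2, Pow(-118, 2)), Mul(7, -118)), Pow(17639, -1)) = Mul(Add(22500, Mul(2, 13924), -826), Rational(1, 17639)) = Mul(Add(22500, 27848, -826), Rational(1, 17639)) = Mul(49522, Rational(1, 17639)) = Rational(49522, 17639)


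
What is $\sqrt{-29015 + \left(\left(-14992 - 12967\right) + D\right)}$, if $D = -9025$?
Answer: $i \sqrt{65999} \approx 256.9 i$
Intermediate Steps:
$\sqrt{-29015 + \left(\left(-14992 - 12967\right) + D\right)} = \sqrt{-29015 - 36984} = \sqrt{-65999} = i \sqrt{65999}$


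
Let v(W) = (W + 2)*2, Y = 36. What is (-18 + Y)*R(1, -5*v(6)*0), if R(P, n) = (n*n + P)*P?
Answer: 18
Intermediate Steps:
v(W) = 4 + 2*W (v(W) = (2 + W)*2 = 4 + 2*W)
R(P, n) = P*(P + n²) (R(P, n) = (n² + P)*P = (P + n²)*P = P*(P + n²))
(-18 + Y)*R(1, -5*v(6)*0) = (-18 + 36)*(1*(1 + (-5*(4 + 2*6)*0)²)) = 18*(1*(1 + (-5*(4 + 12)*0)²)) = 18*(1*(1 + (-5*16*0)²)) = 18*(1*(1 + (-80*0)²)) = 18*(1*(1 + 0²)) = 18*(1*(1 + 0)) = 18*(1*1) = 18*1 = 18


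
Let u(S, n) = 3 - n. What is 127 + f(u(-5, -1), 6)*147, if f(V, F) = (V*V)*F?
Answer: 14239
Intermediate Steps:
f(V, F) = F*V² (f(V, F) = V²*F = F*V²)
127 + f(u(-5, -1), 6)*147 = 127 + (6*(3 - 1*(-1))²)*147 = 127 + (6*(3 + 1)²)*147 = 127 + (6*4²)*147 = 127 + (6*16)*147 = 127 + 96*147 = 127 + 14112 = 14239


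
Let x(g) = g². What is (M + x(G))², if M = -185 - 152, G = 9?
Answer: 65536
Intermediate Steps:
M = -337
(M + x(G))² = (-337 + 9²)² = (-337 + 81)² = (-256)² = 65536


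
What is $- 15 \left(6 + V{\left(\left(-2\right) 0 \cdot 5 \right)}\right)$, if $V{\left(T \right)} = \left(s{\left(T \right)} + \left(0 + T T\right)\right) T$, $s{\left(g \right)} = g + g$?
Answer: $-90$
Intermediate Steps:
$s{\left(g \right)} = 2 g$
$V{\left(T \right)} = T \left(T^{2} + 2 T\right)$ ($V{\left(T \right)} = \left(2 T + \left(0 + T T\right)\right) T = \left(2 T + \left(0 + T^{2}\right)\right) T = \left(2 T + T^{2}\right) T = \left(T^{2} + 2 T\right) T = T \left(T^{2} + 2 T\right)$)
$- 15 \left(6 + V{\left(\left(-2\right) 0 \cdot 5 \right)}\right) = - 15 \left(6 + \left(\left(-2\right) 0 \cdot 5\right)^{2} \left(2 + \left(-2\right) 0 \cdot 5\right)\right) = - 15 \left(6 + \left(0 \cdot 5\right)^{2} \left(2 + 0 \cdot 5\right)\right) = - 15 \left(6 + 0^{2} \left(2 + 0\right)\right) = - 15 \left(6 + 0 \cdot 2\right) = - 15 \left(6 + 0\right) = \left(-15\right) 6 = -90$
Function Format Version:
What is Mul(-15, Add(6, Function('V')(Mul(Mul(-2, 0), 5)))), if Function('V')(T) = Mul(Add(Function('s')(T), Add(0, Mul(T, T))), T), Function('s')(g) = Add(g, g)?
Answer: -90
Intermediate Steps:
Function('s')(g) = Mul(2, g)
Function('V')(T) = Mul(T, Add(Pow(T, 2), Mul(2, T))) (Function('V')(T) = Mul(Add(Mul(2, T), Add(0, Mul(T, T))), T) = Mul(Add(Mul(2, T), Add(0, Pow(T, 2))), T) = Mul(Add(Mul(2, T), Pow(T, 2)), T) = Mul(Add(Pow(T, 2), Mul(2, T)), T) = Mul(T, Add(Pow(T, 2), Mul(2, T))))
Mul(-15, Add(6, Function('V')(Mul(Mul(-2, 0), 5)))) = Mul(-15, Add(6, Mul(Pow(Mul(Mul(-2, 0), 5), 2), Add(2, Mul(Mul(-2, 0), 5))))) = Mul(-15, Add(6, Mul(Pow(Mul(0, 5), 2), Add(2, Mul(0, 5))))) = Mul(-15, Add(6, Mul(Pow(0, 2), Add(2, 0)))) = Mul(-15, Add(6, Mul(0, 2))) = Mul(-15, Add(6, 0)) = Mul(-15, 6) = -90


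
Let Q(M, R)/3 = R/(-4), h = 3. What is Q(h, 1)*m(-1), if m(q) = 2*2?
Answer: -3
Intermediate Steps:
m(q) = 4
Q(M, R) = -3*R/4 (Q(M, R) = 3*(R/(-4)) = 3*(R*(-¼)) = 3*(-R/4) = -3*R/4)
Q(h, 1)*m(-1) = -¾*1*4 = -¾*4 = -3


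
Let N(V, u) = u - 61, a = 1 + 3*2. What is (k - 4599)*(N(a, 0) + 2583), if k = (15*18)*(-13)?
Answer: -20450898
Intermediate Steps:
a = 7 (a = 1 + 6 = 7)
N(V, u) = -61 + u
k = -3510 (k = 270*(-13) = -3510)
(k - 4599)*(N(a, 0) + 2583) = (-3510 - 4599)*((-61 + 0) + 2583) = -8109*(-61 + 2583) = -8109*2522 = -20450898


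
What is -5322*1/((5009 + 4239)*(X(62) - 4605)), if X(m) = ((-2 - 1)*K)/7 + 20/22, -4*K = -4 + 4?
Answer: 29271/234182480 ≈ 0.00012499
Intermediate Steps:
K = 0 (K = -(-4 + 4)/4 = -¼*0 = 0)
X(m) = 10/11 (X(m) = ((-2 - 1)*0)/7 + 20/22 = -3*0*(⅐) + 20*(1/22) = 0*(⅐) + 10/11 = 0 + 10/11 = 10/11)
-5322*1/((5009 + 4239)*(X(62) - 4605)) = -5322*1/((5009 + 4239)*(10/11 - 4605)) = -5322/(9248*(-50645/11)) = -5322/(-468364960/11) = -5322*(-11/468364960) = 29271/234182480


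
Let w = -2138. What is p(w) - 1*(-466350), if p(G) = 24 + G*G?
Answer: 5037418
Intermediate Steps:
p(G) = 24 + G²
p(w) - 1*(-466350) = (24 + (-2138)²) - 1*(-466350) = (24 + 4571044) + 466350 = 4571068 + 466350 = 5037418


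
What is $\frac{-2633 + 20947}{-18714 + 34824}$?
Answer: $\frac{9157}{8055} \approx 1.1368$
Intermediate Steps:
$\frac{-2633 + 20947}{-18714 + 34824} = \frac{18314}{16110} = 18314 \cdot \frac{1}{16110} = \frac{9157}{8055}$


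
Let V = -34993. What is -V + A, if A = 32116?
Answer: 67109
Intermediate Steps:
-V + A = -1*(-34993) + 32116 = 34993 + 32116 = 67109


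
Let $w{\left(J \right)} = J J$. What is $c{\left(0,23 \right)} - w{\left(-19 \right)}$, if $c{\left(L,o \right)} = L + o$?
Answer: $-338$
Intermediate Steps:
$w{\left(J \right)} = J^{2}$
$c{\left(0,23 \right)} - w{\left(-19 \right)} = \left(0 + 23\right) - \left(-19\right)^{2} = 23 - 361 = -338$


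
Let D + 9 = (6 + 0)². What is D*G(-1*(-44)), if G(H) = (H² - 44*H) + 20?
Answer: 540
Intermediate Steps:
G(H) = 20 + H² - 44*H
D = 27 (D = -9 + (6 + 0)² = -9 + 6² = -9 + 36 = 27)
D*G(-1*(-44)) = 27*(20 + (-1*(-44))² - (-44)*(-44)) = 27*(20 + 44² - 44*44) = 27*(20 + 1936 - 1936) = 27*20 = 540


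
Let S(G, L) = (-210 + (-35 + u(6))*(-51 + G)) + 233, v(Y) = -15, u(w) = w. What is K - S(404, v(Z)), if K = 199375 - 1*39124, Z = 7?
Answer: 170465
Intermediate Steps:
S(G, L) = 1502 - 29*G (S(G, L) = (-210 + (-35 + 6)*(-51 + G)) + 233 = (-210 - 29*(-51 + G)) + 233 = (-210 + (1479 - 29*G)) + 233 = (1269 - 29*G) + 233 = 1502 - 29*G)
K = 160251 (K = 199375 - 39124 = 160251)
K - S(404, v(Z)) = 160251 - (1502 - 29*404) = 160251 - (1502 - 11716) = 160251 - 1*(-10214) = 160251 + 10214 = 170465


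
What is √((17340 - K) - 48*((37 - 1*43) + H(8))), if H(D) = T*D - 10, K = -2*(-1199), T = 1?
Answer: √15326 ≈ 123.80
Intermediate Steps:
K = 2398
H(D) = -10 + D (H(D) = 1*D - 10 = D - 10 = -10 + D)
√((17340 - K) - 48*((37 - 1*43) + H(8))) = √((17340 - 1*2398) - 48*((37 - 1*43) + (-10 + 8))) = √((17340 - 2398) - 48*((37 - 43) - 2)) = √(14942 - 48*(-6 - 2)) = √(14942 - 48*(-8)) = √(14942 + 384) = √15326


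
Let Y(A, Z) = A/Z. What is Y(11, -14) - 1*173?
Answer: -2433/14 ≈ -173.79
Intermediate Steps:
Y(11, -14) - 1*173 = 11/(-14) - 1*173 = 11*(-1/14) - 173 = -11/14 - 173 = -2433/14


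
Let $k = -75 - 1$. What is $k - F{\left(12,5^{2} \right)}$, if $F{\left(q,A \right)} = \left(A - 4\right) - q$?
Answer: $-85$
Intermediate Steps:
$F{\left(q,A \right)} = -4 + A - q$ ($F{\left(q,A \right)} = \left(-4 + A\right) - q = -4 + A - q$)
$k = -76$
$k - F{\left(12,5^{2} \right)} = -76 - \left(-4 + 5^{2} - 12\right) = -76 - \left(-4 + 25 - 12\right) = -76 - 9 = -85$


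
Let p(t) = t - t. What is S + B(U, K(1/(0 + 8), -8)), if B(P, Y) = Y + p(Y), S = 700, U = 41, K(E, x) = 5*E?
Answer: 5605/8 ≈ 700.63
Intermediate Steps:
p(t) = 0
B(P, Y) = Y (B(P, Y) = Y + 0 = Y)
S + B(U, K(1/(0 + 8), -8)) = 700 + 5/(0 + 8) = 700 + 5/8 = 5605/8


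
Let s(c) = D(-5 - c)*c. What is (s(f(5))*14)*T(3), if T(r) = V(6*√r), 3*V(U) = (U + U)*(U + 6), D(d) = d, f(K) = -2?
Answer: 6048 + 2016*√3 ≈ 9539.8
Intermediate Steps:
V(U) = 2*U*(6 + U)/3 (V(U) = ((U + U)*(U + 6))/3 = ((2*U)*(6 + U))/3 = (2*U*(6 + U))/3 = 2*U*(6 + U)/3)
T(r) = 4*√r*(6 + 6*√r) (T(r) = 2*(6*√r)*(6 + 6*√r)/3 = 4*√r*(6 + 6*√r))
s(c) = c*(-5 - c) (s(c) = (-5 - c)*c = c*(-5 - c))
(s(f(5))*14)*T(3) = (-1*(-2)*(5 - 2)*14)*(24*3 + 24*√3) = (-1*(-2)*3*14)*(72 + 24*√3) = (6*14)*(72 + 24*√3) = 84*(72 + 24*√3) = 6048 + 2016*√3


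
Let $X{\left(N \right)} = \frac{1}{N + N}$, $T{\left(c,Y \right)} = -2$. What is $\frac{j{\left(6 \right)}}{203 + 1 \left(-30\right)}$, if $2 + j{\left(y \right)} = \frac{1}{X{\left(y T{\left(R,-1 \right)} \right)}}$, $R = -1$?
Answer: $- \frac{26}{173} \approx -0.15029$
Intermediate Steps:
$X{\left(N \right)} = \frac{1}{2 N}$
$j{\left(y \right)} = -2 - 4 y$ ($j{\left(y \right)} = -2 + \frac{1}{\frac{1}{2} \frac{1}{y \left(-2\right)}} = -2 + \frac{1}{\frac{1}{2} \frac{1}{\left(-2\right) y}} = -2 + \frac{1}{\frac{1}{2} \left(- \frac{1}{2 y}\right)} = -2 + \frac{1}{\left(- \frac{1}{4}\right) \frac{1}{y}} = -2 - 4 y$)
$\frac{j{\left(6 \right)}}{203 + 1 \left(-30\right)} = \frac{-2 - 24}{203 + 1 \left(-30\right)} = \frac{-2 - 24}{203 - 30} = - \frac{26}{173}$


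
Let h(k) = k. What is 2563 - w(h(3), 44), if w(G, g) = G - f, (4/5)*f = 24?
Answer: 2590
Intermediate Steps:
f = 30 (f = (5/4)*24 = 30)
w(G, g) = -30 + G (w(G, g) = G - 1*30 = G - 30 = -30 + G)
2563 - w(h(3), 44) = 2563 - (-30 + 3) = 2563 - 1*(-27) = 2563 + 27 = 2590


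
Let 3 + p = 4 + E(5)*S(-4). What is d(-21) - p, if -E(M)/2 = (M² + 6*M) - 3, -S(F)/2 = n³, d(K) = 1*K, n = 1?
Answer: -230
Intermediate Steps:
d(K) = K
S(F) = -2 (S(F) = -2*1³ = -2*1 = -2)
E(M) = 6 - 12*M - 2*M² (E(M) = -2*((M² + 6*M) - 3) = -2*(-3 + M² + 6*M) = 6 - 12*M - 2*M²)
p = 209 (p = -3 + (4 + (6 - 12*5 - 2*5²)*(-2)) = -3 + (4 + (6 - 60 - 2*25)*(-2)) = -3 + (4 + (6 - 60 - 50)*(-2)) = -3 + (4 - 104*(-2)) = -3 + (4 + 208) = -3 + 212 = 209)
d(-21) - p = -21 - 1*209 = -21 - 209 = -230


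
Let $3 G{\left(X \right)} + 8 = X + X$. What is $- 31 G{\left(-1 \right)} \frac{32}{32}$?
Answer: $\frac{310}{3} \approx 103.33$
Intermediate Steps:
$G{\left(X \right)} = - \frac{8}{3} + \frac{2 X}{3}$ ($G{\left(X \right)} = - \frac{8}{3} + \frac{X + X}{3} = - \frac{8}{3} + \frac{2 X}{3}$)
$- 31 G{\left(-1 \right)} \frac{32}{32} = - 31 \left(- \frac{8}{3} + \frac{2}{3} \left(-1\right)\right) \frac{32}{32} = - 31 \left(- \frac{8}{3} - \frac{2}{3}\right) 32 \cdot \frac{1}{32} = \left(-31\right) \left(- \frac{10}{3}\right) 1 = \frac{310}{3} \cdot 1 = \frac{310}{3}$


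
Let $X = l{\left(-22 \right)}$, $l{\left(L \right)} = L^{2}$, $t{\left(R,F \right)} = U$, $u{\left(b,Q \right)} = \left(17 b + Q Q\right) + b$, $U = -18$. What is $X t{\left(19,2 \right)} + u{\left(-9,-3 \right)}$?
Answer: $-8865$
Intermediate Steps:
$u{\left(b,Q \right)} = Q^{2} + 18 b$ ($u{\left(b,Q \right)} = \left(17 b + Q^{2}\right) + b = \left(Q^{2} + 17 b\right) + b = Q^{2} + 18 b$)
$t{\left(R,F \right)} = -18$
$X = 484$ ($X = \left(-22\right)^{2} = 484$)
$X t{\left(19,2 \right)} + u{\left(-9,-3 \right)} = 484 \left(-18\right) + \left(\left(-3\right)^{2} + 18 \left(-9\right)\right) = -8712 + \left(9 - 162\right) = -8712 - 153 = -8865$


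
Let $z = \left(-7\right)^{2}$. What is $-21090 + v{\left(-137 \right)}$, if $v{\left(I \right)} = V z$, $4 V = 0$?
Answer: $-21090$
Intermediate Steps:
$z = 49$
$V = 0$ ($V = \frac{1}{4} \cdot 0 = 0$)
$v{\left(I \right)} = 0$ ($v{\left(I \right)} = 0 \cdot 49 = 0$)
$-21090 + v{\left(-137 \right)} = -21090 + 0 = -21090$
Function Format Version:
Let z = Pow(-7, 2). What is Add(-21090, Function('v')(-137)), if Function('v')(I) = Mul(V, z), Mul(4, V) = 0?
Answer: -21090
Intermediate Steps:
z = 49
V = 0 (V = Mul(Rational(1, 4), 0) = 0)
Function('v')(I) = 0 (Function('v')(I) = Mul(0, 49) = 0)
Add(-21090, Function('v')(-137)) = Add(-21090, 0) = -21090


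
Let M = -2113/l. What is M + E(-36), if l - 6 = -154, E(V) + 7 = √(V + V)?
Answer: 1077/148 + 6*I*√2 ≈ 7.277 + 8.4853*I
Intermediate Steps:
E(V) = -7 + √2*√V (E(V) = -7 + √(V + V) = -7 + √(2*V) = -7 + √2*√V)
l = -148 (l = 6 - 154 = -148)
M = 2113/148 (M = -2113/(-148) = -2113*(-1/148) = 2113/148 ≈ 14.277)
M + E(-36) = 2113/148 + (-7 + √2*√(-36)) = 2113/148 + (-7 + √2*(6*I)) = 2113/148 + (-7 + 6*I*√2) = 1077/148 + 6*I*√2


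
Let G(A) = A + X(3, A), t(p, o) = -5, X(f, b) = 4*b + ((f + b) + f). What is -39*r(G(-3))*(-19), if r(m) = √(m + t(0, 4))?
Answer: 741*I*√17 ≈ 3055.2*I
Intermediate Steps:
X(f, b) = 2*f + 5*b (X(f, b) = 4*b + ((b + f) + f) = 4*b + (b + 2*f) = 2*f + 5*b)
G(A) = 6 + 6*A (G(A) = A + (2*3 + 5*A) = A + (6 + 5*A) = 6 + 6*A)
r(m) = √(-5 + m) (r(m) = √(m - 5) = √(-5 + m))
-39*r(G(-3))*(-19) = -39*√(-5 + (6 + 6*(-3)))*(-19) = -39*√(-5 + (6 - 18))*(-19) = -39*√(-5 - 12)*(-19) = -39*I*√17*(-19) = 741*I*√17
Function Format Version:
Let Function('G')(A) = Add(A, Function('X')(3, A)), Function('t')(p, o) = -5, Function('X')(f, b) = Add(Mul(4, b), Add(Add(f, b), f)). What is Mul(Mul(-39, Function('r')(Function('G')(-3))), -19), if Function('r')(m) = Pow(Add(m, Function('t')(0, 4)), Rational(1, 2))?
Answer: Mul(741, I, Pow(17, Rational(1, 2))) ≈ Mul(3055.2, I)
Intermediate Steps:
Function('X')(f, b) = Add(Mul(2, f), Mul(5, b)) (Function('X')(f, b) = Add(Mul(4, b), Add(Add(b, f), f)) = Add(Mul(4, b), Add(b, Mul(2, f))) = Add(Mul(2, f), Mul(5, b)))
Function('G')(A) = Add(6, Mul(6, A)) (Function('G')(A) = Add(A, Add(Mul(2, 3), Mul(5, A))) = Add(A, Add(6, Mul(5, A))) = Add(6, Mul(6, A)))
Function('r')(m) = Pow(Add(-5, m), Rational(1, 2)) (Function('r')(m) = Pow(Add(m, -5), Rational(1, 2)) = Pow(Add(-5, m), Rational(1, 2)))
Mul(Mul(-39, Function('r')(Function('G')(-3))), -19) = Mul(Mul(-39, Pow(Add(-5, Add(6, Mul(6, -3))), Rational(1, 2))), -19) = Mul(Mul(-39, Pow(Add(-5, Add(6, -18)), Rational(1, 2))), -19) = Mul(Mul(-39, Pow(Add(-5, -12), Rational(1, 2))), -19) = Mul(Mul(-39, Pow(-17, Rational(1, 2))), -19) = Mul(Mul(-39, Mul(I, Pow(17, Rational(1, 2)))), -19) = Mul(Mul(-39, I, Pow(17, Rational(1, 2))), -19) = Mul(741, I, Pow(17, Rational(1, 2)))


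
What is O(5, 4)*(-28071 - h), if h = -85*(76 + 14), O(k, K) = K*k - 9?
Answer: -224631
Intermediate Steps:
O(k, K) = -9 + K*k
h = -7650 (h = -85*90 = -7650)
O(5, 4)*(-28071 - h) = (-9 + 4*5)*(-28071 - 1*(-7650)) = (-9 + 20)*(-28071 + 7650) = 11*(-20421) = -224631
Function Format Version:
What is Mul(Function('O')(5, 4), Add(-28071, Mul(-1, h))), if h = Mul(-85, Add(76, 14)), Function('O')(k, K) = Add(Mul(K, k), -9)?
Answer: -224631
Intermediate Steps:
Function('O')(k, K) = Add(-9, Mul(K, k))
h = -7650 (h = Mul(-85, 90) = -7650)
Mul(Function('O')(5, 4), Add(-28071, Mul(-1, h))) = Mul(Add(-9, Mul(4, 5)), Add(-28071, Mul(-1, -7650))) = Mul(Add(-9, 20), Add(-28071, 7650)) = Mul(11, -20421) = -224631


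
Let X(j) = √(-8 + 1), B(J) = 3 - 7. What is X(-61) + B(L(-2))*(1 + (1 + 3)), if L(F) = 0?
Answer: -20 + I*√7 ≈ -20.0 + 2.6458*I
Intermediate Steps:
B(J) = -4
X(j) = I*√7 (X(j) = √(-7) = I*√7)
X(-61) + B(L(-2))*(1 + (1 + 3)) = I*√7 - 4*(1 + (1 + 3)) = I*√7 - 4*(1 + 4) = I*√7 - 4*5 = I*√7 - 20 = -20 + I*√7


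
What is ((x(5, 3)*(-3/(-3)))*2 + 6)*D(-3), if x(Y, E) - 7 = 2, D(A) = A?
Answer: -72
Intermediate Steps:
x(Y, E) = 9 (x(Y, E) = 7 + 2 = 9)
((x(5, 3)*(-3/(-3)))*2 + 6)*D(-3) = ((9*(-3/(-3)))*2 + 6)*(-3) = ((9*(-3*(-1/3)))*2 + 6)*(-3) = ((9*1)*2 + 6)*(-3) = (9*2 + 6)*(-3) = (18 + 6)*(-3) = 24*(-3) = -72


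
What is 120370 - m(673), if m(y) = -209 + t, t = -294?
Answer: 120873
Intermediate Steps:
m(y) = -503 (m(y) = -209 - 294 = -503)
120370 - m(673) = 120370 - 1*(-503) = 120370 + 503 = 120873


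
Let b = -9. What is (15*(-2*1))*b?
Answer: 270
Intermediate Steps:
(15*(-2*1))*b = (15*(-2*1))*(-9) = (15*(-2))*(-9) = -30*(-9) = 270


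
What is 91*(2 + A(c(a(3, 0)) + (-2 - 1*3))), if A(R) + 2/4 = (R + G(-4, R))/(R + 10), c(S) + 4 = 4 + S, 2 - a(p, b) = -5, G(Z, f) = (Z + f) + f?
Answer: 455/3 ≈ 151.67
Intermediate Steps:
G(Z, f) = Z + 2*f
a(p, b) = 7 (a(p, b) = 2 - 1*(-5) = 2 + 5 = 7)
c(S) = S (c(S) = -4 + (4 + S) = S)
A(R) = -½ + (-4 + 3*R)/(10 + R) (A(R) = -½ + (R + (-4 + 2*R))/(R + 10) = -½ + (-4 + 3*R)/(10 + R))
91*(2 + A(c(a(3, 0)) + (-2 - 1*3))) = 91*(2 + (-18 + 5*(7 + (-2 - 1*3)))/(2*(10 + (7 + (-2 - 1*3))))) = 91*(2 + (-18 + 5*(7 + (-2 - 3)))/(2*(10 + (7 + (-2 - 3))))) = 91*(2 + (-18 + 5*(7 - 5))/(2*(10 + (7 - 5)))) = 91*(2 + (-18 + 5*2)/(2*(10 + 2))) = 91*(2 + (½)*(-18 + 10)/12) = 91*(2 + (½)*(1/12)*(-8)) = 91*(2 - ⅓) = 91*(5/3) = 455/3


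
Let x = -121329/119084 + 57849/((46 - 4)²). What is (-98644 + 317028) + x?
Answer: 273103154033/1250382 ≈ 2.1842e+5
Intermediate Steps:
x = 39731345/1250382 (x = -121329*1/119084 + 57849/(42²) = -121329/119084 + 57849/1764 = -121329/119084 + 57849*(1/1764) = -121329/119084 + 19283/588 = 39731345/1250382 ≈ 31.775)
(-98644 + 317028) + x = (-98644 + 317028) + 39731345/1250382 = 218384 + 39731345/1250382 = 273103154033/1250382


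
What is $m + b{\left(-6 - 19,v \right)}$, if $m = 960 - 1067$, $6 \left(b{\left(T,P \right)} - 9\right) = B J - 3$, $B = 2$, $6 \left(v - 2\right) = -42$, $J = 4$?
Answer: $- \frac{583}{6} \approx -97.167$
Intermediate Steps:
$v = -5$ ($v = 2 + \frac{1}{6} \left(-42\right) = 2 - 7 = -5$)
$b{\left(T,P \right)} = \frac{59}{6}$ ($b{\left(T,P \right)} = 9 + \frac{2 \cdot 4 - 3}{6} = 9 + \frac{8 - 3}{6} = 9 + \frac{1}{6} \cdot 5 = 9 + \frac{5}{6} = \frac{59}{6}$)
$m = -107$ ($m = 960 - 1067 = -107$)
$m + b{\left(-6 - 19,v \right)} = -107 + \frac{59}{6} = - \frac{583}{6}$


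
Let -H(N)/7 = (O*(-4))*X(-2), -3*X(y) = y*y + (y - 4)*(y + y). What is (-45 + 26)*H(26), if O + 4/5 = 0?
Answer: -59584/15 ≈ -3972.3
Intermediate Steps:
O = -⅘ (O = -⅘ + 0 = -⅘ ≈ -0.80000)
X(y) = -y²/3 - 2*y*(-4 + y)/3 (X(y) = -(y*y + (y - 4)*(y + y))/3 = -(y² + (-4 + y)*(2*y))/3 = -(y² + 2*y*(-4 + y))/3 = -y²/3 - 2*y*(-4 + y)/3)
H(N) = 3136/15 (H(N) = -7*(-⅘*(-4))*(⅓)*(-2)*(8 - 3*(-2)) = -112*(⅓)*(-2)*(8 + 6)/5 = -112*(⅓)*(-2)*14/5 = -112*(-28)/(5*3) = -7*(-448/15) = 3136/15)
(-45 + 26)*H(26) = (-45 + 26)*(3136/15) = -19*3136/15 = -59584/15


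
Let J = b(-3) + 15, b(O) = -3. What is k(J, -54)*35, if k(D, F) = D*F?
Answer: -22680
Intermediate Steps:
J = 12 (J = -3 + 15 = 12)
k(J, -54)*35 = (12*(-54))*35 = -648*35 = -22680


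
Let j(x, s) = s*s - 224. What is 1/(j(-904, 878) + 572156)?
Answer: 1/1342816 ≈ 7.4470e-7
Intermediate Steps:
j(x, s) = -224 + s² (j(x, s) = s² - 224 = -224 + s²)
1/(j(-904, 878) + 572156) = 1/((-224 + 878²) + 572156) = 1/((-224 + 770884) + 572156) = 1/(770660 + 572156) = 1/1342816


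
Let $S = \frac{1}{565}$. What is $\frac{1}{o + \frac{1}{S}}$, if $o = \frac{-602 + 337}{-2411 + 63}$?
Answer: $\frac{2348}{1326885} \approx 0.0017696$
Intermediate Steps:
$S = \frac{1}{565} \approx 0.0017699$
$o = \frac{265}{2348}$ ($o = - \frac{265}{-2348} = \left(-265\right) \left(- \frac{1}{2348}\right) = \frac{265}{2348} \approx 0.11286$)
$\frac{1}{o + \frac{1}{S}} = \frac{1}{\frac{265}{2348} + \frac{1}{\frac{1}{565}}} = \frac{1}{\frac{265}{2348} + 565} = \frac{1}{\frac{1326885}{2348}} = \frac{2348}{1326885}$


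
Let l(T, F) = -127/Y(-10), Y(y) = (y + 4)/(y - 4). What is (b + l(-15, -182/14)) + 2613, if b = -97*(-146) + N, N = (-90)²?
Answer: 73736/3 ≈ 24579.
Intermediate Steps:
Y(y) = (4 + y)/(-4 + y)
N = 8100
l(T, F) = -889/3 (l(T, F) = -127*(-4 - 10)/(4 - 10) = -127/(-6/(-14)) = -127/((-1/14*(-6))) = -127/3/7 = -127*7/3 = -889/3)
b = 22262 (b = -97*(-146) + 8100 = 14162 + 8100 = 22262)
(b + l(-15, -182/14)) + 2613 = (22262 - 889/3) + 2613 = 65897/3 + 2613 = 73736/3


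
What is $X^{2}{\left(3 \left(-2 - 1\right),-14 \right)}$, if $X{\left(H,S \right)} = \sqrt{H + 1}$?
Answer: $-8$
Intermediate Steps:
$X{\left(H,S \right)} = \sqrt{1 + H}$
$X^{2}{\left(3 \left(-2 - 1\right),-14 \right)} = \left(\sqrt{1 + 3 \left(-2 - 1\right)}\right)^{2} = \left(\sqrt{1 + 3 \left(-3\right)}\right)^{2} = \left(\sqrt{1 - 9}\right)^{2} = \left(\sqrt{-8}\right)^{2} = \left(2 i \sqrt{2}\right)^{2} = -8$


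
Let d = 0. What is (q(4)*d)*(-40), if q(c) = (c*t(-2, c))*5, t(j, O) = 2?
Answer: 0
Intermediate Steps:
q(c) = 10*c (q(c) = (c*2)*5 = (2*c)*5 = 10*c)
(q(4)*d)*(-40) = ((10*4)*0)*(-40) = (40*0)*(-40) = 0*(-40) = 0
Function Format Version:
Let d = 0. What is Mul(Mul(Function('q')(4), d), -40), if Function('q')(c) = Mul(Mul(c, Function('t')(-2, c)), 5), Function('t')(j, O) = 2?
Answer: 0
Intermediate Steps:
Function('q')(c) = Mul(10, c) (Function('q')(c) = Mul(Mul(c, 2), 5) = Mul(Mul(2, c), 5) = Mul(10, c))
Mul(Mul(Function('q')(4), d), -40) = Mul(Mul(Mul(10, 4), 0), -40) = Mul(Mul(40, 0), -40) = Mul(0, -40) = 0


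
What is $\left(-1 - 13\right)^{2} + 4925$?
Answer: $5121$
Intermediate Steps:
$\left(-1 - 13\right)^{2} + 4925 = \left(-14\right)^{2} + 4925 = 196 + 4925 = 5121$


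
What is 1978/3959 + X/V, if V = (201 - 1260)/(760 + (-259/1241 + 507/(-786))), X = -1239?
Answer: 403811157286539/454394723834 ≈ 888.68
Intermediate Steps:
V = -344325378/246830333 (V = -1059/(760 + (-259*1/1241 + 507*(-1/786))) = -1059/(760 + (-259/1241 - 169/262)) = -1059/(760 - 277587/325142) = -1059/246830333/325142 = -1059*325142/246830333 = -344325378/246830333 ≈ -1.3950)
1978/3959 + X/V = 1978/3959 - 1239/(-344325378/246830333) = 1978*(1/3959) - 1239*(-246830333/344325378) = 1978/3959 + 101940927529/114775126 = 403811157286539/454394723834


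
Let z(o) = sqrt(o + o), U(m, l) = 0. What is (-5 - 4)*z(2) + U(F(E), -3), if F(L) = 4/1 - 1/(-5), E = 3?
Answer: -18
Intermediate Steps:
F(L) = 21/5 (F(L) = 4*1 - 1*(-1/5) = 4 + 1/5 = 21/5)
z(o) = sqrt(2)*sqrt(o) (z(o) = sqrt(2*o) = sqrt(2)*sqrt(o))
(-5 - 4)*z(2) + U(F(E), -3) = (-5 - 4)*(sqrt(2)*sqrt(2)) + 0 = -9*2 + 0 = -18 + 0 = -18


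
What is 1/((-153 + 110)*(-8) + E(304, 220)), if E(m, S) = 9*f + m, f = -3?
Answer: 1/621 ≈ 0.0016103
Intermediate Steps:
E(m, S) = -27 + m (E(m, S) = 9*(-3) + m = -27 + m)
1/((-153 + 110)*(-8) + E(304, 220)) = 1/((-153 + 110)*(-8) + (-27 + 304)) = 1/(-43*(-8) + 277) = 1/(344 + 277) = 1/621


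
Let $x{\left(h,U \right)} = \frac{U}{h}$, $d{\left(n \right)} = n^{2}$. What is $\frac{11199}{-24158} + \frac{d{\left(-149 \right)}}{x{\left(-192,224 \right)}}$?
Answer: $- \frac{3218068941}{169106} \approx -19030.0$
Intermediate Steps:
$\frac{11199}{-24158} + \frac{d{\left(-149 \right)}}{x{\left(-192,224 \right)}} = \frac{11199}{-24158} + \frac{\left(-149\right)^{2}}{224 \frac{1}{-192}} = 11199 \left(- \frac{1}{24158}\right) + \frac{22201}{224 \left(- \frac{1}{192}\right)} = - \frac{11199}{24158} + \frac{22201}{- \frac{7}{6}} = - \frac{11199}{24158} + 22201 \left(- \frac{6}{7}\right) = - \frac{11199}{24158} - \frac{133206}{7} = - \frac{3218068941}{169106}$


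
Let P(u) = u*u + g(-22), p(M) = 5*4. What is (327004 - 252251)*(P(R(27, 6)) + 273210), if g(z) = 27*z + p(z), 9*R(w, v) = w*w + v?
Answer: 187910278997/9 ≈ 2.0879e+10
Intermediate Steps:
p(M) = 20
R(w, v) = v/9 + w²/9 (R(w, v) = (w*w + v)/9 = (w² + v)/9 = (v + w²)/9 = v/9 + w²/9)
g(z) = 20 + 27*z (g(z) = 27*z + 20 = 20 + 27*z)
P(u) = -574 + u² (P(u) = u*u + (20 + 27*(-22)) = u² + (20 - 594) = u² - 574 = -574 + u²)
(327004 - 252251)*(P(R(27, 6)) + 273210) = (327004 - 252251)*((-574 + ((⅑)*6 + (⅑)*27²)²) + 273210) = 74753*((-574 + (⅔ + (⅑)*729)²) + 273210) = 74753*((-574 + (⅔ + 81)²) + 273210) = 74753*((-574 + (245/3)²) + 273210) = 74753*((-574 + 60025/9) + 273210) = 74753*(54859/9 + 273210) = 74753*(2513749/9) = 187910278997/9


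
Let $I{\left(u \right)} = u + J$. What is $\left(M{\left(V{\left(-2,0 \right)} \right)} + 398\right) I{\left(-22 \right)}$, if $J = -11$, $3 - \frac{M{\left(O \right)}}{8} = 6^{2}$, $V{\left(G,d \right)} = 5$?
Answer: $-4422$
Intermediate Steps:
$M{\left(O \right)} = -264$ ($M{\left(O \right)} = 24 - 8 \cdot 6^{2} = 24 - 288 = -264$)
$I{\left(u \right)} = -11 + u$ ($I{\left(u \right)} = u - 11 = -11 + u$)
$\left(M{\left(V{\left(-2,0 \right)} \right)} + 398\right) I{\left(-22 \right)} = \left(-264 + 398\right) \left(-11 - 22\right) = 134 \left(-33\right) = -4422$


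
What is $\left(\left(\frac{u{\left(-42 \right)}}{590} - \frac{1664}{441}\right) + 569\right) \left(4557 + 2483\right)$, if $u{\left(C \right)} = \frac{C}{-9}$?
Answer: $\frac{103536159232}{26019} \approx 3.9793 \cdot 10^{6}$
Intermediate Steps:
$u{\left(C \right)} = - \frac{C}{9}$ ($u{\left(C \right)} = C \left(- \frac{1}{9}\right) = - \frac{C}{9}$)
$\left(\left(\frac{u{\left(-42 \right)}}{590} - \frac{1664}{441}\right) + 569\right) \left(4557 + 2483\right) = \left(\left(\frac{\left(- \frac{1}{9}\right) \left(-42\right)}{590} - \frac{1664}{441}\right) + 569\right) \left(4557 + 2483\right) = \left(\left(\frac{14}{3} \cdot \frac{1}{590} - \frac{1664}{441}\right) + 569\right) 7040 = \left(\left(\frac{7}{885} - \frac{1664}{441}\right) + 569\right) 7040 = \left(- \frac{489851}{130095} + 569\right) 7040 = \frac{73534204}{130095} \cdot 7040 = \frac{103536159232}{26019}$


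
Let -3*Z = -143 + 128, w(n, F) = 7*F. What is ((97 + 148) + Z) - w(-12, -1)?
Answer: 257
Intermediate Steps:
Z = 5 (Z = -(-143 + 128)/3 = -⅓*(-15) = 5)
((97 + 148) + Z) - w(-12, -1) = ((97 + 148) + 5) - 7*(-1) = (245 + 5) - 1*(-7) = 250 + 7 = 257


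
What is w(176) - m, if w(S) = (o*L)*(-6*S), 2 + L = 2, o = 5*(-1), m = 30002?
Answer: -30002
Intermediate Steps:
o = -5
L = 0 (L = -2 + 2 = 0)
w(S) = 0 (w(S) = (-5*0)*(-6*S) = 0*(-6*S) = 0)
w(176) - m = 0 - 1*30002 = 0 - 30002 = -30002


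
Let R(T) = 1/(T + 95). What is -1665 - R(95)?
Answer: -316351/190 ≈ -1665.0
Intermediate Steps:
R(T) = 1/(95 + T)
-1665 - R(95) = -1665 - 1/(95 + 95) = -1665 - 1/190 = -316351/190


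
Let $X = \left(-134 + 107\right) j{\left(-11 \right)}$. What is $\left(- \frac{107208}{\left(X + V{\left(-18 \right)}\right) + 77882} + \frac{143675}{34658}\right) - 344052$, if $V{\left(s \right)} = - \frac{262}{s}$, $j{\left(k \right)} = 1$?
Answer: $- \frac{4178345025970321}{12144613754} \approx -3.4405 \cdot 10^{5}$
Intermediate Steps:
$X = -27$ ($X = \left(-134 + 107\right) 1 = \left(-27\right) 1 = -27$)
$\left(- \frac{107208}{\left(X + V{\left(-18 \right)}\right) + 77882} + \frac{143675}{34658}\right) - 344052 = \left(- \frac{107208}{\left(-27 - \frac{262}{-18}\right) + 77882} + \frac{143675}{34658}\right) - 344052 = \left(- \frac{107208}{\left(-27 - - \frac{131}{9}\right) + 77882} + 143675 \cdot \frac{1}{34658}\right) - 344052 = \left(- \frac{107208}{\left(-27 + \frac{131}{9}\right) + 77882} + \frac{143675}{34658}\right) - 344052 = \left(- \frac{107208}{- \frac{112}{9} + 77882} + \frac{143675}{34658}\right) - 344052 = \left(- \frac{107208}{\frac{700826}{9}} + \frac{143675}{34658}\right) - 344052 = \left(\left(-107208\right) \frac{9}{700826} + \frac{143675}{34658}\right) - 344052 = \left(- \frac{482436}{350413} + \frac{143675}{34658}\right) - 344052 = \frac{33625320887}{12144613754} - 344052 = - \frac{4178345025970321}{12144613754}$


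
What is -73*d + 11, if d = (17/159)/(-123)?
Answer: 216368/19557 ≈ 11.063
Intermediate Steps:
d = -17/19557 (d = (17*(1/159))*(-1/123) = (17/159)*(-1/123) = -17/19557 ≈ -0.00086925)
-73*d + 11 = -73*(-17/19557) + 11 = 1241/19557 + 11 = 216368/19557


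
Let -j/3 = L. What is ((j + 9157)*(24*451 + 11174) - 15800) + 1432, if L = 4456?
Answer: -92647946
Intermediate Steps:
j = -13368 (j = -3*4456 = -13368)
((j + 9157)*(24*451 + 11174) - 15800) + 1432 = ((-13368 + 9157)*(24*451 + 11174) - 15800) + 1432 = (-4211*(10824 + 11174) - 15800) + 1432 = (-4211*21998 - 15800) + 1432 = (-92633578 - 15800) + 1432 = -92649378 + 1432 = -92647946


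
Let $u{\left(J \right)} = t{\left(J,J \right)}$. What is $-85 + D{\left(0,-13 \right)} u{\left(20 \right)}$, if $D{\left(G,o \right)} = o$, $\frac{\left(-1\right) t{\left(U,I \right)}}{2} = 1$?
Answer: $-59$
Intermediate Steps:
$t{\left(U,I \right)} = -2$ ($t{\left(U,I \right)} = \left(-2\right) 1 = -2$)
$u{\left(J \right)} = -2$
$-85 + D{\left(0,-13 \right)} u{\left(20 \right)} = -85 - -26 = -85 + 26 = -59$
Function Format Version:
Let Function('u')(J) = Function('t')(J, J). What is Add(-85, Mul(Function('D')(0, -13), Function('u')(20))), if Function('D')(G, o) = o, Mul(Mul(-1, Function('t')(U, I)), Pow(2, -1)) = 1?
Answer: -59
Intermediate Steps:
Function('t')(U, I) = -2 (Function('t')(U, I) = Mul(-2, 1) = -2)
Function('u')(J) = -2
Add(-85, Mul(Function('D')(0, -13), Function('u')(20))) = Add(-85, Mul(-13, -2)) = Add(-85, 26) = -59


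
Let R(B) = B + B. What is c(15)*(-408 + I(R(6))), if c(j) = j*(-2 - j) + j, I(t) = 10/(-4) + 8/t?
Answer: 98360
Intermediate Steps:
R(B) = 2*B
I(t) = -5/2 + 8/t (I(t) = 10*(-¼) + 8/t = -5/2 + 8/t)
c(j) = j + j*(-2 - j)
c(15)*(-408 + I(R(6))) = (-1*15*(1 + 15))*(-408 + (-5/2 + 8/((2*6)))) = (-1*15*16)*(-408 + (-5/2 + 8/12)) = -240*(-408 + (-5/2 + 8*(1/12))) = -240*(-408 + (-5/2 + ⅔)) = -240*(-408 - 11/6) = -240*(-2459/6) = 98360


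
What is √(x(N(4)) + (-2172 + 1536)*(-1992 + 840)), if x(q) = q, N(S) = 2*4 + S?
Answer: 2*√183171 ≈ 855.97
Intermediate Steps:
N(S) = 8 + S
√(x(N(4)) + (-2172 + 1536)*(-1992 + 840)) = √((8 + 4) + (-2172 + 1536)*(-1992 + 840)) = √(12 - 636*(-1152)) = √(12 + 732672) = √732684 = 2*√183171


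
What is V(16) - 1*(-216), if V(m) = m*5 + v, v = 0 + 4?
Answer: 300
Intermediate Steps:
v = 4
V(m) = 4 + 5*m (V(m) = m*5 + 4 = 5*m + 4 = 4 + 5*m)
V(16) - 1*(-216) = (4 + 5*16) - 1*(-216) = (4 + 80) + 216 = 84 + 216 = 300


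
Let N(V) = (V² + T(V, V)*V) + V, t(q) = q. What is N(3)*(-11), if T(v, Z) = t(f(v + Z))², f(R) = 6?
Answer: -1320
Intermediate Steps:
T(v, Z) = 36 (T(v, Z) = 6² = 36)
N(V) = V² + 37*V (N(V) = (V² + 36*V) + V = V² + 37*V)
N(3)*(-11) = (3*(37 + 3))*(-11) = (3*40)*(-11) = 120*(-11) = -1320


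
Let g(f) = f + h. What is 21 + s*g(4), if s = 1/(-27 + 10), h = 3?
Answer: 350/17 ≈ 20.588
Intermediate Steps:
g(f) = 3 + f (g(f) = f + 3 = 3 + f)
s = -1/17 (s = 1/(-17) = -1/17 ≈ -0.058824)
21 + s*g(4) = 21 - (3 + 4)/17 = 21 - 1/17*7 = 21 - 7/17 = 350/17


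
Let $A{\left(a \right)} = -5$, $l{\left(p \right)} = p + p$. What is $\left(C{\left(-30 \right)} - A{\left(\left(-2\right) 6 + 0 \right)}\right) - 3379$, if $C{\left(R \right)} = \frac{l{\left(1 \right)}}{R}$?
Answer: $- \frac{50611}{15} \approx -3374.1$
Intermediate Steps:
$l{\left(p \right)} = 2 p$
$C{\left(R \right)} = \frac{2}{R}$ ($C{\left(R \right)} = \frac{2 \cdot 1}{R} = \frac{2}{R}$)
$\left(C{\left(-30 \right)} - A{\left(\left(-2\right) 6 + 0 \right)}\right) - 3379 = \left(\frac{2}{-30} - -5\right) - 3379 = \left(2 \left(- \frac{1}{30}\right) + 5\right) - 3379 = \left(- \frac{1}{15} + 5\right) - 3379 = \frac{74}{15} - 3379 = - \frac{50611}{15}$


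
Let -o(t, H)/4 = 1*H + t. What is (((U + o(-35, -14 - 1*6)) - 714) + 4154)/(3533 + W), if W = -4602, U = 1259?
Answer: -4919/1069 ≈ -4.6015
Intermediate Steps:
o(t, H) = -4*H - 4*t (o(t, H) = -4*(1*H + t) = -4*(H + t) = -4*H - 4*t)
(((U + o(-35, -14 - 1*6)) - 714) + 4154)/(3533 + W) = (((1259 + (-4*(-14 - 1*6) - 4*(-35))) - 714) + 4154)/(3533 - 4602) = (((1259 + (-4*(-14 - 6) + 140)) - 714) + 4154)/(-1069) = (((1259 + (-4*(-20) + 140)) - 714) + 4154)*(-1/1069) = (((1259 + (80 + 140)) - 714) + 4154)*(-1/1069) = (((1259 + 220) - 714) + 4154)*(-1/1069) = ((1479 - 714) + 4154)*(-1/1069) = (765 + 4154)*(-1/1069) = 4919*(-1/1069) = -4919/1069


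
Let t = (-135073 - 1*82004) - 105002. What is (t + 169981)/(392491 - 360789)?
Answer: -76049/15851 ≈ -4.7977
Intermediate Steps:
t = -322079 (t = (-135073 - 82004) - 105002 = -217077 - 105002 = -322079)
(t + 169981)/(392491 - 360789) = (-322079 + 169981)/(392491 - 360789) = -152098/31702 = -152098*1/31702 = -76049/15851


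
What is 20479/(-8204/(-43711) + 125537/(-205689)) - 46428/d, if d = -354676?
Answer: -308038728923718624/6357191294923 ≈ -48455.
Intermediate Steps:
20479/(-8204/(-43711) + 125537/(-205689)) - 46428/d = 20479/(-8204/(-43711) + 125537/(-205689)) - 46428/(-354676) = 20479/(-8204*(-1/43711) + 125537*(-1/205689)) - 46428*(-1/354676) = 20479/(8204/43711 - 125537/205689) + 219/1673 = 20479/(-3799875251/8990871879) + 219/1673 = 20479*(-8990871879/3799875251) + 219/1673 = -184124065210041/3799875251 + 219/1673 = -308038728923718624/6357191294923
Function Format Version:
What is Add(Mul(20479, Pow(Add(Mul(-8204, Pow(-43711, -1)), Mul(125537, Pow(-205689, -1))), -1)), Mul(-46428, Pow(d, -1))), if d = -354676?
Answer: Rational(-308038728923718624, 6357191294923) ≈ -48455.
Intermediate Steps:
Add(Mul(20479, Pow(Add(Mul(-8204, Pow(-43711, -1)), Mul(125537, Pow(-205689, -1))), -1)), Mul(-46428, Pow(d, -1))) = Add(Mul(20479, Pow(Add(Mul(-8204, Pow(-43711, -1)), Mul(125537, Pow(-205689, -1))), -1)), Mul(-46428, Pow(-354676, -1))) = Add(Mul(20479, Pow(Add(Mul(-8204, Rational(-1, 43711)), Mul(125537, Rational(-1, 205689))), -1)), Mul(-46428, Rational(-1, 354676))) = Add(Mul(20479, Pow(Add(Rational(8204, 43711), Rational(-125537, 205689)), -1)), Rational(219, 1673)) = Add(Mul(20479, Pow(Rational(-3799875251, 8990871879), -1)), Rational(219, 1673)) = Add(Mul(20479, Rational(-8990871879, 3799875251)), Rational(219, 1673)) = Add(Rational(-184124065210041, 3799875251), Rational(219, 1673)) = Rational(-308038728923718624, 6357191294923)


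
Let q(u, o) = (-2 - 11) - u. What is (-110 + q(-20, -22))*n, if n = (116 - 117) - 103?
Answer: 10712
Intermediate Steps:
q(u, o) = -13 - u
n = -104 (n = -1 - 103 = -104)
(-110 + q(-20, -22))*n = (-110 + (-13 - 1*(-20)))*(-104) = (-110 + (-13 + 20))*(-104) = (-110 + 7)*(-104) = -103*(-104) = 10712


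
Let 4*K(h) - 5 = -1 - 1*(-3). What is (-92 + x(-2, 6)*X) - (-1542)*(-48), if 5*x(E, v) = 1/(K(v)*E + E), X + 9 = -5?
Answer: -4075912/55 ≈ -74108.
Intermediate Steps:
K(h) = 7/4 (K(h) = 5/4 + (-1 - 1*(-3))/4 = 5/4 + (-1 + 3)/4 = 5/4 + (1/4)*2 = 5/4 + 1/2 = 7/4)
X = -14 (X = -9 - 5 = -14)
x(E, v) = 4/(55*E) (x(E, v) = 1/(5*(7*E/4 + E)) = 1/(5*((11*E/4))) = (4/(11*E))/5 = 4/(55*E))
(-92 + x(-2, 6)*X) - (-1542)*(-48) = (-92 + ((4/55)/(-2))*(-14)) - (-1542)*(-48) = (-92 + ((4/55)*(-1/2))*(-14)) - 1*74016 = (-92 - 2/55*(-14)) - 74016 = (-92 + 28/55) - 74016 = -5032/55 - 74016 = -4075912/55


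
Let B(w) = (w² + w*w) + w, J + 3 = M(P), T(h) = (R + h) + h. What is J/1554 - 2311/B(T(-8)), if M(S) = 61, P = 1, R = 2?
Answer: -84985/13986 ≈ -6.0764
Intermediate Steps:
T(h) = 2 + 2*h (T(h) = (2 + h) + h = 2 + 2*h)
J = 58 (J = -3 + 61 = 58)
B(w) = w + 2*w² (B(w) = (w² + w²) + w = 2*w² + w = w + 2*w²)
J/1554 - 2311/B(T(-8)) = 58/1554 - 2311*1/((1 + 2*(2 + 2*(-8)))*(2 + 2*(-8))) = 58*(1/1554) - 2311*1/((1 + 2*(2 - 16))*(2 - 16)) = 29/777 - 2311*(-1/(14*(1 + 2*(-14)))) = 29/777 - 2311*(-1/(14*(1 - 28))) = 29/777 - 2311/((-14*(-27))) = 29/777 - 2311/378 = -84985/13986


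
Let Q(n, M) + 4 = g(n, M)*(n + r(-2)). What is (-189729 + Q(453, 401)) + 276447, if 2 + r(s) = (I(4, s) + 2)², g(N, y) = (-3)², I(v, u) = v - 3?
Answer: 90854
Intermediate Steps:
I(v, u) = -3 + v
g(N, y) = 9
r(s) = 7 (r(s) = -2 + ((-3 + 4) + 2)² = -2 + (1 + 2)² = -2 + 3² = -2 + 9 = 7)
Q(n, M) = 59 + 9*n (Q(n, M) = -4 + 9*(n + 7) = -4 + 9*(7 + n) = -4 + (63 + 9*n) = 59 + 9*n)
(-189729 + Q(453, 401)) + 276447 = (-189729 + (59 + 9*453)) + 276447 = (-189729 + (59 + 4077)) + 276447 = (-189729 + 4136) + 276447 = -185593 + 276447 = 90854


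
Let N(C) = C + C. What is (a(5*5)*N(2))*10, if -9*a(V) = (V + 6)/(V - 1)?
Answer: -155/27 ≈ -5.7407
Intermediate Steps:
a(V) = -(6 + V)/(9*(-1 + V)) (a(V) = -(V + 6)/(9*(V - 1)) = -(6 + V)/(9*(-1 + V)))
N(C) = 2*C
(a(5*5)*N(2))*10 = (((-6 - 5*5)/(9*(-1 + 5*5)))*(2*2))*10 = (((-6 - 1*25)/(9*(-1 + 25)))*4)*10 = (((⅑)*(-6 - 25)/24)*4)*10 = (((⅑)*(1/24)*(-31))*4)*10 = -31/216*4*10 = -31/54*10 = -155/27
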